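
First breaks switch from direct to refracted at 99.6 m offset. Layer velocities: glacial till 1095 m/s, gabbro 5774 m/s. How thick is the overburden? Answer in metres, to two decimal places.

x_cross = 2h·√((V₂+V₁)/(V₂−V₁)) → h = x_cross / (2·√((V₂+V₁)/(V₂−V₁))).
√((V₂+V₁)/(V₂−V₁)) = √((5774+1095)/(5774−1095)) = 1.2116.
h = 99.6 / (2·1.2116) = 41.10 m.

41.10 m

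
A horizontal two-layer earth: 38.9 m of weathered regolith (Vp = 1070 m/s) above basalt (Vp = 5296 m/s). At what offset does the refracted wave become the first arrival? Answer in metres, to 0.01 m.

95.49 m

θ_c = arcsin(1070/5296) = 11.66°, so cos θ_c = 0.9794 and tᵢ = 2h cos θ_c/V₁ = 0.0712 s.
At crossover x/V₁ = x/V₂ + tᵢ ⇒ x = tᵢ/(1/V₁ − 1/V₂) = 0.07121/(9.3458e-04 − 1.8882e-04) = 95.49 m.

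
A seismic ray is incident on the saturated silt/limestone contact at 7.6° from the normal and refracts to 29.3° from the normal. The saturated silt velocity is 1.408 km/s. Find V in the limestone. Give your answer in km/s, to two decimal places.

Snell's law: sin 7.6°/V₁ = sin 29.3°/V₂.
V₂ = V₁·sin 29.3°/sin 7.6° = 1.408 × 3.7003 = 5.21 km/s.

5.21 km/s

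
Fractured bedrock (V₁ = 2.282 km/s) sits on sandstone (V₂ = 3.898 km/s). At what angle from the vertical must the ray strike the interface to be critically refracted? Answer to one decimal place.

Critical incidence: sin θ_c = V₁/V₂ = 2.282/3.898 = 0.5854.
θ_c = arcsin 0.5854 = 35.83°.

35.8°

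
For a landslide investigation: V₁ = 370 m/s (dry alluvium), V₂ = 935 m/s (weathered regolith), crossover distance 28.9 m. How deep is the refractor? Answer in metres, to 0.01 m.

x_cross = 2h·√((V₂+V₁)/(V₂−V₁)) → h = x_cross / (2·√((V₂+V₁)/(V₂−V₁))).
√((V₂+V₁)/(V₂−V₁)) = √((935+370)/(935−370)) = 1.5198.
h = 28.9 / (2·1.5198) = 9.51 m.

9.51 m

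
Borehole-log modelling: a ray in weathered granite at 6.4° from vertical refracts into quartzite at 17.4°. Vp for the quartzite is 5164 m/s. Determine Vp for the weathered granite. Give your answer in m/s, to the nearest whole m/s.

1925 m/s

sin 6.4° = 0.1115; sin 17.4° = 0.2990.
V₁ = V₂·(sin θ₁/sin θ₂) = 5164·(0.1115/0.2990) = 1924.91 m/s.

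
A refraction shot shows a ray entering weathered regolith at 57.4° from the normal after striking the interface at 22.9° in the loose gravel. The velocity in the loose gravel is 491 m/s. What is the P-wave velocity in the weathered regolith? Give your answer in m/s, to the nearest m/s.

1063 m/s

Snell's law: sin 22.9°/V₁ = sin 57.4°/V₂.
V₂ = V₁·sin 57.4°/sin 22.9° = 491 × 2.1650 = 1063.01 m/s.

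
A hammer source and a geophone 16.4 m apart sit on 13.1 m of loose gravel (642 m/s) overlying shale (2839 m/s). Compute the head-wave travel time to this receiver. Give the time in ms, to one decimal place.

t = x/V₂ + 2h·√(V₂²−V₁²)/(V₁V₂).
√(V₂²−V₁²) = √(2839²−642²) = 2765.5 m/s; delay term = 2·13.1·2765.5/(642·2839) = 0.03975 s.
t = 16.4/2839 + 0.03975 = 0.04553 s.

45.5 ms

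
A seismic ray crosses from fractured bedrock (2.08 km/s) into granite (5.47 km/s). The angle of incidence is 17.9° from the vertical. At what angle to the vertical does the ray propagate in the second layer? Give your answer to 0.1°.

53.9°

Snell's law: sin θ₂ = (V₂/V₁)·sin θ₁ = (5.47/2.08)·sin 17.9° = 0.8083.
θ₂ = arcsin 0.8083 = 53.93° from the normal.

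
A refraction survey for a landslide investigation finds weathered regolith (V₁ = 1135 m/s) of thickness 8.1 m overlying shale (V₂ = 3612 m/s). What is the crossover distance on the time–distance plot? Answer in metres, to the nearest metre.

22 m

x_cross = 2h·√((V₂+V₁)/(V₂−V₁)).
(V₂+V₁)/(V₂−V₁) = (3612+1135)/(3612−1135) = 1.9164; √ = 1.3844.
x_cross = 2·8.1·1.3844 = 22.43 m.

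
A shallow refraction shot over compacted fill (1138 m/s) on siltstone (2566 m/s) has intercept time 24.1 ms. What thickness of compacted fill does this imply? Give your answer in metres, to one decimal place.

15.3 m

h = tᵢ·V₁·V₂ / (2·√(V₂²−V₁²)).
√(V₂²−V₁²) = √(2566² − 1138²) = 2299.9 m/s.
h = 0.0241 s × 1138 × 2566 / (2 × 2299.9) = 15.30 m.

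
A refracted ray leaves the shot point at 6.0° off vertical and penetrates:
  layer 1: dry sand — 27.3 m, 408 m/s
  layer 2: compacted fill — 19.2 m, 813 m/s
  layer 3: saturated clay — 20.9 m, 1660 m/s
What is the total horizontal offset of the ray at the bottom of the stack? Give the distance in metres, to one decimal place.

Apply Snell's law at each interface; in layer i the horizontal offset is hᵢ·tan θᵢ.
Layer 1: θ = 6.00°; offset = 27.3·tan 6.00° = 2.869 m.
Layer 2: sin θ = 813·sin 6.0°/408 = 0.2083, θ = 12.02°; offset = 19.2·tan 12.02° = 4.089 m.
Layer 3: sin θ = 1660·sin 6.0°/408 = 0.4253, θ = 25.17°; offset = 20.9·tan 25.17° = 9.821 m.
Summing the layer offsets gives 16.779 m.

16.8 m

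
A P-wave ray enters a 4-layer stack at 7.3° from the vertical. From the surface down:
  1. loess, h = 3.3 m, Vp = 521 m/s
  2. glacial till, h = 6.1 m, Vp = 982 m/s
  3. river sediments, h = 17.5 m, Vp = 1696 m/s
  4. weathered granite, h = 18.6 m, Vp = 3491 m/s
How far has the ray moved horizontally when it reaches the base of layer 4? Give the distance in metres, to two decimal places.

p = sin θ₁/V₁ = sin 7.3°/521 = 2.4389e-04 s/m is conserved through the stack.
Layer 1: θ = 7.30°; offset = 3.3·tan 7.30° = 0.4227 m.
Layer 2: sin θ = p·982 = 0.2395 → θ = 13.86°; offset = 6.1·tan 13.86° = 1.5047 m.
Layer 3: sin θ = p·1696 = 0.4136 → θ = 24.43°; offset = 17.5·tan 24.43° = 7.9505 m.
Layer 4: sin θ = p·3491 = 0.8514 → θ = 58.36°; offset = 18.6·tan 58.36° = 30.1924 m.
Total horizontal offset = 40.0705 m.

40.07 m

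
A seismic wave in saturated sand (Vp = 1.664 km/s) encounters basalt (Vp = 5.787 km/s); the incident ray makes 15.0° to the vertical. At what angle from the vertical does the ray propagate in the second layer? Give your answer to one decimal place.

sin θ₁/V₁ = sin θ₂/V₂ ⇒ sin θ₂ = 5.787·sin 15.0°/1.664 = 5.787·0.2588/1.664 = 0.9001.
θ₂ = sin⁻¹(0.9001) = 64.17° (from vertical).

64.2°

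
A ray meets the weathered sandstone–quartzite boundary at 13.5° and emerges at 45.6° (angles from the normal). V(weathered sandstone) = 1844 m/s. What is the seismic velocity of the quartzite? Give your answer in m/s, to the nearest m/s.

Snell's law: sin 13.5°/V₁ = sin 45.6°/V₂.
V₂ = V₁·sin 45.6°/sin 13.5° = 1844 × 3.0606 = 5643.67 m/s.

5644 m/s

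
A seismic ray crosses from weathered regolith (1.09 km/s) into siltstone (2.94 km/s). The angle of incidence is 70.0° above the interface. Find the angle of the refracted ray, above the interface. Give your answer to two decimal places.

Angle from the normal: 90° − 70.0° = 20.0°.
sin θ₁/V₁ = sin θ₂/V₂ ⇒ sin θ₂ = 2.94·sin 20.0°/1.09 = 2.94·0.3420/1.09 = 0.9225.
θ₂ = sin⁻¹(0.9225) = 67.30° (from vertical).
From the interface: 90° − 67.30° = 22.70°.

22.70°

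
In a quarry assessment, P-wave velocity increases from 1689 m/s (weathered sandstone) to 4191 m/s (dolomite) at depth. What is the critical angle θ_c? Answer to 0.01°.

23.77°

At critical incidence the refracted ray runs along the interface (θ₂ = 90°), so sin θ_c = V₁/V₂.
θ_c = arcsin(1689/4191) = arcsin 0.4030 = 23.77°.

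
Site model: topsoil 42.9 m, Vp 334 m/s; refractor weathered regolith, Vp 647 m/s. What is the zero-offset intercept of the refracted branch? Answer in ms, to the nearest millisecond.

tᵢ = 2h·√(V₂²−V₁²)/(V₁V₂).
√(V₂²−V₁²) = √(647²−334²) = 554.1 m/s.
tᵢ = 2·42.9·554.1/(334·647) = 0.22001 s.

220 ms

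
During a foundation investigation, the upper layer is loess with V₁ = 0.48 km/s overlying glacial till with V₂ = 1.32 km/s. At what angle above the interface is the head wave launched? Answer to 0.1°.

68.7°

At critical incidence the refracted ray runs along the interface (θ₂ = 90°), so sin θ_c = V₁/V₂.
θ_c = arcsin(0.48/1.32) = arcsin 0.3636 = 21.32°.
Measured from the interface: 90° − 21.32° = 68.68°.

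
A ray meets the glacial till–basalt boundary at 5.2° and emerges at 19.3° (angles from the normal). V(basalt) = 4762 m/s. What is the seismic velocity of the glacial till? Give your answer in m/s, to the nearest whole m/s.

1306 m/s

sin 5.2° = 0.0906; sin 19.3° = 0.3305.
V₁ = V₂·(sin θ₁/sin θ₂) = 4762·(0.0906/0.3305) = 1305.82 m/s.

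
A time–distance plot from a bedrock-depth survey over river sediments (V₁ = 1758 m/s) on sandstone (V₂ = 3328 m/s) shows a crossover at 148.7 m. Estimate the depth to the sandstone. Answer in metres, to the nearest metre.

h = (x_cross/2)·√((V₂−V₁)/(V₂+V₁)).
(V₂−V₁)/(V₂+V₁) = (3328−1758)/(3328+1758) = 0.3087; √ = 0.5556.
h = (148.7/2)·0.5556 = 41.31 m.

41 m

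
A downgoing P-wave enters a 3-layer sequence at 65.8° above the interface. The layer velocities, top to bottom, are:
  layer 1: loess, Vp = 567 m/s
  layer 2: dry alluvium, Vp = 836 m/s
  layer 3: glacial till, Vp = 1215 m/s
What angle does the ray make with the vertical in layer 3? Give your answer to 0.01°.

From the normal: θ₁ = 90° − 65.8° = 24.2°.
Ray parameter p = sin 24.2° / 567 = 7.2297e-04 s/m.
sin θ_3 = p·V_3 = 7.2297e-04 × 1215 = 0.8784.
θ_3 = 61.45° from the vertical.

61.45°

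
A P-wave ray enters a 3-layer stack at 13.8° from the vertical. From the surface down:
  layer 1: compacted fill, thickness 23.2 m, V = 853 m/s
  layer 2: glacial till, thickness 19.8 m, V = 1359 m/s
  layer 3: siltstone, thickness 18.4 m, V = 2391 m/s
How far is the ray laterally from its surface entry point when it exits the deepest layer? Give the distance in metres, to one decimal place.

30.4 m

Ray parameter p = sin 13.8° / 853 m/s = 2.7964e-04 s/m.
Layer 1: θ = 13.80°; offset = 23.2·tan 13.80° = 5.698 m.
Layer 2: sin θ = p·1359 = 0.3800 → θ = 22.34°; offset = 19.8·tan 22.34° = 8.135 m.
Layer 3: sin θ = p·2391 = 0.6686 → θ = 41.96°; offset = 18.4·tan 41.96° = 16.545 m.
Σ offsets = 30.378 m.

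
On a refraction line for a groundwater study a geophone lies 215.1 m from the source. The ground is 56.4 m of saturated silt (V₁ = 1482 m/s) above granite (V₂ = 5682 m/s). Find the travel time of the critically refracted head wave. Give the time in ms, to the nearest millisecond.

t = x/V₂ + 2h·√(V₂²−V₁²)/(V₁V₂).
√(V₂²−V₁²) = √(5682²−1482²) = 5485.3 m/s; delay term = 2·56.4·5485.3/(1482·5682) = 0.07348 s.
t = 215.1/5682 + 0.07348 = 0.11134 s.

111 ms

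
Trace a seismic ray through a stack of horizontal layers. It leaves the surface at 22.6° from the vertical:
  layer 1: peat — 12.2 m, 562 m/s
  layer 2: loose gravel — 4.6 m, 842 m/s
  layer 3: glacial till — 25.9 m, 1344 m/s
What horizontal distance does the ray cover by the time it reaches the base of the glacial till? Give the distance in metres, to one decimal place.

68.7 m

Apply Snell's law at each interface; in layer i the horizontal offset is hᵢ·tan θᵢ.
Layer 1: θ = 22.60°; offset = 12.2·tan 22.60° = 5.078 m.
Layer 2: sin θ = 842·sin 22.6°/562 = 0.5758, θ = 35.15°; offset = 4.6·tan 35.15° = 3.239 m.
Layer 3: sin θ = 1344·sin 22.6°/562 = 0.9190, θ = 66.78°; offset = 25.9·tan 66.78° = 60.383 m.
Summing the layer offsets gives 68.701 m.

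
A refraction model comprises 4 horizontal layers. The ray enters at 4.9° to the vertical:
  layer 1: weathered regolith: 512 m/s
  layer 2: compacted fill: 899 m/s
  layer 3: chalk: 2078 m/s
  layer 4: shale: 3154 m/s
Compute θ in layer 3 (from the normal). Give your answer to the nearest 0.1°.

Snell's law across each interface conserves sin θ / V, so sin θ_3 = V_3·sin θ₁/V₁.
sin θ_3 = 2078 × sin 4.9° / 512 = 0.3467.
θ_3 = arcsin 0.3467 = 20.28°.

20.3°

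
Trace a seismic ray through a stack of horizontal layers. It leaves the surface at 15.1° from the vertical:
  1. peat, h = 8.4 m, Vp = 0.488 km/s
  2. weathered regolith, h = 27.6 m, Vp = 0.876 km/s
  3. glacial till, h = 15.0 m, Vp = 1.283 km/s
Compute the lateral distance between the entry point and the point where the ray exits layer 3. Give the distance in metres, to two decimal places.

Apply Snell's law at each interface; in layer i the horizontal offset is hᵢ·tan θᵢ.
Layer 1: θ = 15.10°; offset = 8.4·tan 15.10° = 2.2665 m.
Layer 2: sin θ = 0.876·sin 15.1°/0.488 = 0.4676, θ = 27.88°; offset = 27.6·tan 27.88° = 14.6013 m.
Layer 3: sin θ = 1.283·sin 15.1°/0.488 = 0.6849, θ = 43.23°; offset = 15.0·tan 43.23° = 14.0993 m.
Summing the layer offsets gives 30.9671 m.

30.97 m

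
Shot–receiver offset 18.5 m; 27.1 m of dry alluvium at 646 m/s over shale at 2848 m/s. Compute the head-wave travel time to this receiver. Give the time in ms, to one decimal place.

t = x/V₂ + 2h·√(V₂²−V₁²)/(V₁V₂).
√(V₂²−V₁²) = √(2848²−646²) = 2773.8 m/s; delay term = 2·27.1·2773.8/(646·2848) = 0.08171 s.
t = 18.5/2848 + 0.08171 = 0.08821 s.

88.2 ms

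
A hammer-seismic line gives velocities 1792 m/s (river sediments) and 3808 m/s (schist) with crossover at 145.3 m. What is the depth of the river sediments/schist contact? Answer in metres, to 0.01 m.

43.59 m

h = (x_cross/2)·√((V₂−V₁)/(V₂+V₁)).
(V₂−V₁)/(V₂+V₁) = (3808−1792)/(3808+1792) = 0.3600; √ = 0.6000.
h = (145.3/2)·0.6000 = 43.59 m.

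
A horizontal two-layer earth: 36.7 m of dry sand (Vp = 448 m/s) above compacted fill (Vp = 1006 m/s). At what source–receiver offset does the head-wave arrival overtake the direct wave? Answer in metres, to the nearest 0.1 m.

118.5 m

θ_c = arcsin(448/1006) = 26.44°, so cos θ_c = 0.8954 and tᵢ = 2h cos θ_c/V₁ = 0.1467 s.
At crossover x/V₁ = x/V₂ + tᵢ ⇒ x = tᵢ/(1/V₁ − 1/V₂) = 0.14670/(2.2321e-03 − 9.9404e-04) = 118.48 m.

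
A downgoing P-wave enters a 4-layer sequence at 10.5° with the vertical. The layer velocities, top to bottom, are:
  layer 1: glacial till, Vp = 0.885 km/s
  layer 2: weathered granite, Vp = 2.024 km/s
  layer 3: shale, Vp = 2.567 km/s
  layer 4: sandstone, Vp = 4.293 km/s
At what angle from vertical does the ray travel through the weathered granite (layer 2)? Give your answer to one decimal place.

Ray parameter p = sin 10.5° / 0.885 = 2.0592e-01 s/km.
sin θ_2 = p·V_2 = 2.0592e-01 × 2.024 = 0.4168.
θ_2 = 24.63° from the vertical.

24.6°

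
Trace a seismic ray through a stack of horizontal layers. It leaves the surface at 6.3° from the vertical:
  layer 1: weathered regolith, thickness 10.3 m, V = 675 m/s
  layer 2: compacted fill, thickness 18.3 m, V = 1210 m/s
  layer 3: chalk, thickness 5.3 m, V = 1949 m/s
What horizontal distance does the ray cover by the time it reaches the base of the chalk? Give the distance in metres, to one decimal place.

6.6 m

p = sin θ₁/V₁ = sin 6.3°/675 = 1.6257e-04 s/m is conserved through the stack.
Layer 1: θ = 6.30°; offset = 10.3·tan 6.30° = 1.137 m.
Layer 2: sin θ = p·1210 = 0.1967 → θ = 11.34°; offset = 18.3·tan 11.34° = 3.672 m.
Layer 3: sin θ = p·1949 = 0.3168 → θ = 18.47°; offset = 5.3·tan 18.47° = 1.771 m.
Σ offsets = 6.579 m.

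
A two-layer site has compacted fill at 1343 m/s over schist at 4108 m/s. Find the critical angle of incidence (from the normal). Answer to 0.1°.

Critical incidence: sin θ_c = V₁/V₂ = 1343/4108 = 0.3269.
θ_c = arcsin 0.3269 = 19.08°.

19.1°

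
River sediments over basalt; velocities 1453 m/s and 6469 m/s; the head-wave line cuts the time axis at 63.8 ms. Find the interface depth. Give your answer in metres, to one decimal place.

47.6 m

θ_c = arcsin(1453/6469) = 12.98°; cos θ_c = 0.9744.
tᵢ = 2h cos θ_c/V₁ ⇒ h = tᵢ·V₁/(2 cos θ_c) = 0.0638·1453/(2·0.9744) = 47.57 m.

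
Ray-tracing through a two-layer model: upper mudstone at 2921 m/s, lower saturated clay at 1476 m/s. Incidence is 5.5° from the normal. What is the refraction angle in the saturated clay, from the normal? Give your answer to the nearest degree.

sin θ₁/V₁ = sin θ₂/V₂ ⇒ sin θ₂ = 1476·sin 5.5°/2921 = 1476·0.0958/2921 = 0.0484.
θ₂ = sin⁻¹(0.0484) = 2.78° (from vertical).

3°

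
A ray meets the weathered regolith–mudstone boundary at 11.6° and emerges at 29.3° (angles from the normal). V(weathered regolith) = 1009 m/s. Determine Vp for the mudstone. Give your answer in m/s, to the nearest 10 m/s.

2460 m/s

sin 11.6° = 0.2011; sin 29.3° = 0.4894.
V₂ = V₁·(sin θ₂/sin θ₁) = 1009·(0.4894/0.2011) = 2455.70 m/s.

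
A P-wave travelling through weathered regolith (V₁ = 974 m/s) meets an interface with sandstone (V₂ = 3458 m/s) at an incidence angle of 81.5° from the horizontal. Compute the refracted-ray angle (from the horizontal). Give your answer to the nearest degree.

Angle from the normal: 90° − 81.5° = 8.5°.
Snell's law: sin θ₂ = (V₂/V₁)·sin θ₁ = (3458/974)·sin 8.5° = 0.5248.
θ₂ = arcsin 0.5248 = 31.65° from the normal.
From the interface: 90° − 31.65° = 58.35°.

58°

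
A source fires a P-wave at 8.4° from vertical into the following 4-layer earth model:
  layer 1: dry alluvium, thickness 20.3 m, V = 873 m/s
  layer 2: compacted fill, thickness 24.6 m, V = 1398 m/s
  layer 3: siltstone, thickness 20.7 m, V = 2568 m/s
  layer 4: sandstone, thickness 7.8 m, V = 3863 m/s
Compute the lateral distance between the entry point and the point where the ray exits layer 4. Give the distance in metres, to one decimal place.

Apply Snell's law at each interface; in layer i the horizontal offset is hᵢ·tan θᵢ.
Layer 1: θ = 8.40°; offset = 20.3·tan 8.40° = 2.998 m.
Layer 2: sin θ = 1398·sin 8.4°/873 = 0.2339, θ = 13.53°; offset = 24.6·tan 13.53° = 5.919 m.
Layer 3: sin θ = 2568·sin 8.4°/873 = 0.4297, θ = 25.45°; offset = 20.7·tan 25.45° = 9.851 m.
Layer 4: sin θ = 3863·sin 8.4°/873 = 0.6464, θ = 40.27°; offset = 7.8·tan 40.27° = 6.608 m.
Σ offsets = 25.376 m.

25.4 m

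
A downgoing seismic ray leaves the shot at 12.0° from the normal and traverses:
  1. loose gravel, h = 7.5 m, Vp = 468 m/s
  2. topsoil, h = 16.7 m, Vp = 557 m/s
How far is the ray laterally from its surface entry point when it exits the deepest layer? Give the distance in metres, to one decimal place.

5.9 m

Apply Snell's law at each interface; in layer i the horizontal offset is hᵢ·tan θᵢ.
Layer 1: θ = 12.00°; offset = 7.5·tan 12.00° = 1.594 m.
Layer 2: sin θ = 557·sin 12.0°/468 = 0.2475, θ = 14.33°; offset = 16.7·tan 14.33° = 4.265 m.
Summing the layer offsets gives 5.859 m.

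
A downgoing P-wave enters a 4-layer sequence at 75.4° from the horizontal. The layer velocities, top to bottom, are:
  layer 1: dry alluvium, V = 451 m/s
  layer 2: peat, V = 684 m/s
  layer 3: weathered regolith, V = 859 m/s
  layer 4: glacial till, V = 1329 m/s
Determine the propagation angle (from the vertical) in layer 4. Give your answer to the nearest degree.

From the normal: θ₁ = 90° − 75.4° = 14.6°.
Ray parameter p = sin 14.6° / 451 = 5.5891e-04 s/m.
sin θ_4 = p·V_4 = 5.5891e-04 × 1329 = 0.7428.
θ_4 = 47.97° from the vertical.

48°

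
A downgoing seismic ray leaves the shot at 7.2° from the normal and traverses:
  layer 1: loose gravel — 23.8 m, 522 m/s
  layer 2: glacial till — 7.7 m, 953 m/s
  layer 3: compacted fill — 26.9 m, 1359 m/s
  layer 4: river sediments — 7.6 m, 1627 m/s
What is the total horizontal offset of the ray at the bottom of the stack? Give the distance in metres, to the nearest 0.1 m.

17.3 m

Ray parameter p = sin 7.2° / 522 m/s = 2.4010e-04 s/m.
Layer 1: θ = 7.20°; offset = 23.8·tan 7.20° = 3.007 m.
Layer 2: sin θ = p·953 = 0.2288 → θ = 13.23°; offset = 7.7·tan 13.23° = 1.810 m.
Layer 3: sin θ = p·1359 = 0.3263 → θ = 19.04°; offset = 26.9·tan 19.04° = 9.286 m.
Layer 4: sin θ = p·1627 = 0.3906 → θ = 22.99°; offset = 7.6·tan 22.99° = 3.225 m.
Summing the layer offsets gives 17.327 m.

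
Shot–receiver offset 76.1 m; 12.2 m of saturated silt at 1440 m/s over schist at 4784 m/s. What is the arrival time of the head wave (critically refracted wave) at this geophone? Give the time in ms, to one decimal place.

32.1 ms

t = x/V₂ + 2h·√(V₂²−V₁²)/(V₁V₂).
√(V₂²−V₁²) = √(4784²−1440²) = 4562.1 m/s; delay term = 2·12.2·4562.1/(1440·4784) = 0.01616 s.
t = 76.1/4784 + 0.01616 = 0.03207 s.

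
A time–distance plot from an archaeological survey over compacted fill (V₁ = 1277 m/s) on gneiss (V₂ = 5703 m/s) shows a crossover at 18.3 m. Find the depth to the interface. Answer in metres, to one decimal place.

h = (x_cross/2)·√((V₂−V₁)/(V₂+V₁)).
(V₂−V₁)/(V₂+V₁) = (5703−1277)/(5703+1277) = 0.6341; √ = 0.7963.
h = (18.3/2)·0.7963 = 7.29 m.

7.3 m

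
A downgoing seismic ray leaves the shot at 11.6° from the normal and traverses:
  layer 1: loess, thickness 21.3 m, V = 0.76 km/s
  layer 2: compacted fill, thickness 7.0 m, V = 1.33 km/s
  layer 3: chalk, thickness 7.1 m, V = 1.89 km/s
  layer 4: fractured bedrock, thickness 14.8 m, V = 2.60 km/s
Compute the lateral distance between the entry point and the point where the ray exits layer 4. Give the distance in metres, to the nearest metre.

25 m

p = sin θ₁/V₁ = sin 11.6°/0.76 = 2.6458e-01 s/km is conserved through the stack.
Layer 1: θ = 11.60°; offset = 21.3·tan 11.60° = 4.372 m.
Layer 2: sin θ = p·1.33 = 0.3519 → θ = 20.60°; offset = 7.0·tan 20.60° = 2.632 m.
Layer 3: sin θ = p·1.89 = 0.5000 → θ = 30.00°; offset = 7.1·tan 30.00° = 4.100 m.
Layer 4: sin θ = p·2.60 = 0.6879 → θ = 43.46°; offset = 14.8·tan 43.46° = 14.027 m.
Summing the layer offsets gives 25.130 m.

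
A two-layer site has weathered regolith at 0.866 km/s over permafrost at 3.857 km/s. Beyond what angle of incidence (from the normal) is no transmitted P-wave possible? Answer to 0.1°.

At critical incidence the refracted ray runs along the interface (θ₂ = 90°), so sin θ_c = V₁/V₂.
θ_c = arcsin(0.866/3.857) = arcsin 0.2245 = 12.98°.

13.0°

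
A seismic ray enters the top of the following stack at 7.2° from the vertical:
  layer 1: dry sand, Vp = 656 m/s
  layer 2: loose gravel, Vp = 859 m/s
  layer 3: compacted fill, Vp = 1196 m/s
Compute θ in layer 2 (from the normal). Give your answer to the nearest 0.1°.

9.4°

Snell's law across each interface conserves sin θ / V, so sin θ_2 = V_2·sin θ₁/V₁.
sin θ_2 = 859 × sin 7.2° / 656 = 0.1641.
θ_2 = 9.45° from the vertical.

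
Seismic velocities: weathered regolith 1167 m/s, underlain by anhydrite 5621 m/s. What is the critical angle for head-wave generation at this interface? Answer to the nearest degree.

Critical incidence: sin θ_c = V₁/V₂ = 1167/5621 = 0.2076.
θ_c = arcsin 0.2076 = 11.98°.

12°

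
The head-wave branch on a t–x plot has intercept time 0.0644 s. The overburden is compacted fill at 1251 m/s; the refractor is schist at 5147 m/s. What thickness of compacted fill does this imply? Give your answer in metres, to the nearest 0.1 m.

θ_c = arcsin(1251/5147) = 14.07°; cos θ_c = 0.9700.
tᵢ = 2h cos θ_c/V₁ ⇒ h = tᵢ·V₁/(2 cos θ_c) = 0.0644·1251/(2·0.9700) = 41.53 m.

41.5 m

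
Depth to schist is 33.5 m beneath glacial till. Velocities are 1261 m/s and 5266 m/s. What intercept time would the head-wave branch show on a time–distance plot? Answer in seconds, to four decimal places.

0.0516 s

tᵢ = 2h·√(V₂²−V₁²)/(V₁V₂).
√(V₂²−V₁²) = √(5266²−1261²) = 5112.8 m/s.
tᵢ = 2·33.5·5112.8/(1261·5266) = 0.05159 s.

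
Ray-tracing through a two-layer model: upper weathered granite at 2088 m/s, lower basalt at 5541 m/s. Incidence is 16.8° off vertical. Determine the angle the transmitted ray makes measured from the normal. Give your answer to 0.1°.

Snell's law: sin θ₂ = (V₂/V₁)·sin θ₁ = (5541/2088)·sin 16.8° = 0.7670.
θ₂ = sin⁻¹(0.7670) = 50.09° (from vertical).

50.1°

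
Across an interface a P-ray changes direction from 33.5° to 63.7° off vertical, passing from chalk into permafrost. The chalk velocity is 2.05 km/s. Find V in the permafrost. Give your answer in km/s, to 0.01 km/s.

Snell's law: sin 33.5°/V₁ = sin 63.7°/V₂.
V₂ = V₁·sin 63.7°/sin 33.5° = 2.05 × 1.6243 = 3.33 km/s.

3.33 km/s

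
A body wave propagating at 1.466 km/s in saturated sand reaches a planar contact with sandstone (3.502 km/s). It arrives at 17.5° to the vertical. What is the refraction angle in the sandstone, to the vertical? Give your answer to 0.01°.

sin θ₁/V₁ = sin θ₂/V₂ ⇒ sin θ₂ = 3.502·sin 17.5°/1.466 = 3.502·0.3007/1.466 = 0.7183.
θ₂ = arcsin 0.7183 = 45.92° from the normal.

45.92°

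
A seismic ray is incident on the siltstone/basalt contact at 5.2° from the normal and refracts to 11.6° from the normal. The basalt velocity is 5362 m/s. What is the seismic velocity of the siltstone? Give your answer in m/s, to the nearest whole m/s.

2417 m/s

sin 5.2° = 0.0906; sin 11.6° = 0.2011.
V₁ = V₂·(sin θ₁/sin θ₂) = 5362·(0.0906/0.2011) = 2416.83 m/s.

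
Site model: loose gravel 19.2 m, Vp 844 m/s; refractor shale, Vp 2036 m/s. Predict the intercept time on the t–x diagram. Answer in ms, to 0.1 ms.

41.4 ms

tᵢ = 2h·√(V₂²−V₁²)/(V₁V₂).
√(V₂²−V₁²) = √(2036²−844²) = 1852.8 m/s.
tᵢ = 2·19.2·1852.8/(844·2036) = 0.04140 s.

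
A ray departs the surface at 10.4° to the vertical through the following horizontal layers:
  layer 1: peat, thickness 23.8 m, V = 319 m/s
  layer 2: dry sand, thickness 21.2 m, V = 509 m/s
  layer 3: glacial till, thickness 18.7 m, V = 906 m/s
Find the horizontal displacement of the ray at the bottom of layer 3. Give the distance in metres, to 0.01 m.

Ray parameter p = sin 10.4° / 319 m/s = 5.6589e-04 s/m.
Layer 1: θ = 10.40°; offset = 23.8·tan 10.40° = 4.3681 m.
Layer 2: sin θ = p·509 = 0.2880 → θ = 16.74°; offset = 21.2·tan 16.74° = 6.3767 m.
Layer 3: sin θ = p·906 = 0.5127 → θ = 30.84°; offset = 18.7·tan 30.84° = 11.1668 m.
Summing the layer offsets gives 21.9115 m.

21.91 m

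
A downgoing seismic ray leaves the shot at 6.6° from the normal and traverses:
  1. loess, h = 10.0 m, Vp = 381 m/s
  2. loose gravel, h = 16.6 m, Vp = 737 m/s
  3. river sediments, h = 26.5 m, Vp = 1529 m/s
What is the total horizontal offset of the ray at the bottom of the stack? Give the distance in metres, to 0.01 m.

18.72 m

Ray parameter p = sin 6.6° / 381 m/s = 3.0167e-04 s/m.
Layer 1: θ = 6.60°; offset = 10.0·tan 6.60° = 1.1570 m.
Layer 2: sin θ = p·737 = 0.2223 → θ = 12.85°; offset = 16.6·tan 12.85° = 3.7855 m.
Layer 3: sin θ = p·1529 = 0.4613 → θ = 27.47°; offset = 26.5·tan 27.47° = 13.7764 m.
Total horizontal offset = 18.7189 m.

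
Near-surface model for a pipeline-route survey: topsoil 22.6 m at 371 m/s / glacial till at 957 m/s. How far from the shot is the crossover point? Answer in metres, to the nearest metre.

θ_c = arcsin(371/957) = 22.81°, so cos θ_c = 0.9218 and tᵢ = 2h cos θ_c/V₁ = 0.1123 s.
At crossover x/V₁ = x/V₂ + tᵢ ⇒ x = tᵢ/(1/V₁ − 1/V₂) = 0.11231/(2.6954e-03 − 1.0449e-03) = 68.04 m.

68 m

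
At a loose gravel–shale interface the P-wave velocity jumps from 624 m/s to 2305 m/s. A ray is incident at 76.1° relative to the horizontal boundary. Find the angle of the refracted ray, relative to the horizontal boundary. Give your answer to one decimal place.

Angle from the normal: 90° − 76.1° = 13.9°.
Snell's law: sin θ₂ = (V₂/V₁)·sin θ₁ = (2305/624)·sin 13.9° = 0.8874.
θ₂ = arcsin 0.8874 = 62.55° from the normal.
From the interface: 90° − 62.55° = 27.45°.

27.5°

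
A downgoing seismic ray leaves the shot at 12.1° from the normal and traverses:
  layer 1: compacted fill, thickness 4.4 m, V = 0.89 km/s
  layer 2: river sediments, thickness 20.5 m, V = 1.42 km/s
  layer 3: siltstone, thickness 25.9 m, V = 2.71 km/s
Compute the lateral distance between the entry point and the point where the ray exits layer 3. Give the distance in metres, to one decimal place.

Apply Snell's law at each interface; in layer i the horizontal offset is hᵢ·tan θᵢ.
Layer 1: θ = 12.10°; offset = 4.4·tan 12.10° = 0.943 m.
Layer 2: sin θ = 1.42·sin 12.1°/0.89 = 0.3344, θ = 19.54°; offset = 20.5·tan 19.54° = 7.275 m.
Layer 3: sin θ = 2.71·sin 12.1°/0.89 = 0.6383, θ = 39.66°; offset = 25.9·tan 39.66° = 21.475 m.
Summing the layer offsets gives 29.693 m.

29.7 m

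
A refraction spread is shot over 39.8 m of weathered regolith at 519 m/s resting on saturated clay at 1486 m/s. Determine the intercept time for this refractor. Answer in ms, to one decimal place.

143.7 ms

θ_c = arcsin(V₁/V₂) = arcsin(519/1486) = 20.44°; cos θ_c = 0.9370.
tᵢ = 2h·cos θ_c / V₁ = 2·39.8·0.9370 / 519 = 0.14371 s.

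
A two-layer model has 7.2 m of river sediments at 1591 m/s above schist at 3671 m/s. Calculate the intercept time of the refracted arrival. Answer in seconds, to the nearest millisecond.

0.008 s

tᵢ = 2h·√(V₂²−V₁²)/(V₁V₂).
√(V₂²−V₁²) = √(3671²−1591²) = 3308.3 m/s.
tᵢ = 2·7.2·3308.3/(1591·3671) = 0.00816 s.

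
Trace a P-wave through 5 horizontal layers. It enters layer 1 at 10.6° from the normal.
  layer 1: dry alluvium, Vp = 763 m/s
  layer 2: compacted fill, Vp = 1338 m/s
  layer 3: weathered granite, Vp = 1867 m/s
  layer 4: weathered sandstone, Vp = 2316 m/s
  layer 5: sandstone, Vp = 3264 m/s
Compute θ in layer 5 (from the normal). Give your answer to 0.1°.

Ray parameter p = sin 10.6° / 763 = 2.4109e-04 s/m.
sin θ_5 = p·V_5 = 2.4109e-04 × 3264 = 0.7869.
θ_5 = 51.90° from the vertical.

51.9°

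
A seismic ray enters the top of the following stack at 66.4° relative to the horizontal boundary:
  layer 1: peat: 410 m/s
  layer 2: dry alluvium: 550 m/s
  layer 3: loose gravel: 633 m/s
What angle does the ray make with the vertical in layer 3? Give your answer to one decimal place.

From the normal: θ₁ = 90° − 66.4° = 23.6°.
Ray parameter p = sin 23.6° / 410 = 9.7646e-04 s/m.
sin θ_3 = p·V_3 = 9.7646e-04 × 633 = 0.6181.
θ_3 = arcsin 0.6181 = 38.18°.

38.2°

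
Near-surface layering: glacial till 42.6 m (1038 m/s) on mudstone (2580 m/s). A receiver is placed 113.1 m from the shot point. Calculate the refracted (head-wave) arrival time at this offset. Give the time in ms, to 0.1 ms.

θ_c = arcsin(V₁/V₂) = arcsin(1038/2580) = 23.72°, cos θ_c = 0.9155.
Intercept time tᵢ = 2h cos θ_c / V₁ = 2·42.6·0.9155/1038 = 0.07514 s.
t = x/V₂ + tᵢ = 113.1/2580 + 0.07514 = 0.11898 s.

119.0 ms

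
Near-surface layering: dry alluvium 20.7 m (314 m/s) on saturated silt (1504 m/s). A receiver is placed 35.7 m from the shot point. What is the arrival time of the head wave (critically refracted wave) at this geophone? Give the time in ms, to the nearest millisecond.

153 ms

θ_c = arcsin(V₁/V₂) = arcsin(314/1504) = 12.05°, cos θ_c = 0.9780.
Intercept time tᵢ = 2h cos θ_c / V₁ = 2·20.7·0.9780/314 = 0.12894 s.
t = x/V₂ + tᵢ = 35.7/1504 + 0.12894 = 0.15268 s.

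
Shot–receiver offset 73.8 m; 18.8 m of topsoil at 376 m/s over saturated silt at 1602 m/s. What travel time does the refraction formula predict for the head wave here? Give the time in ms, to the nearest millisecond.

143 ms

t = x/V₂ + 2h·√(V₂²−V₁²)/(V₁V₂).
√(V₂²−V₁²) = √(1602²−376²) = 1557.3 m/s; delay term = 2·18.8·1557.3/(376·1602) = 0.09721 s.
t = 73.8/1602 + 0.09721 = 0.14327 s.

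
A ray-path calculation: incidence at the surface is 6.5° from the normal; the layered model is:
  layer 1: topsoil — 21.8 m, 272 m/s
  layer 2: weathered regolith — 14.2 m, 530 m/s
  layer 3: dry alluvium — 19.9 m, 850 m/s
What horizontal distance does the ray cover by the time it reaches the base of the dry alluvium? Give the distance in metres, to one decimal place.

Apply Snell's law at each interface; in layer i the horizontal offset is hᵢ·tan θᵢ.
Layer 1: θ = 6.50°; offset = 21.8·tan 6.50° = 2.484 m.
Layer 2: sin θ = 530·sin 6.5°/272 = 0.2206, θ = 12.74°; offset = 14.2·tan 12.74° = 3.211 m.
Layer 3: sin θ = 850·sin 6.5°/272 = 0.3538, θ = 20.72°; offset = 19.9·tan 20.72° = 7.527 m.
Σ offsets = 13.222 m.

13.2 m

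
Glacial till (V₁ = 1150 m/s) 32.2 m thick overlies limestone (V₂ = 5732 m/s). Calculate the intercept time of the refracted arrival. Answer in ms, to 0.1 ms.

tᵢ = 2h·√(V₂²−V₁²)/(V₁V₂).
√(V₂²−V₁²) = √(5732²−1150²) = 5615.5 m/s.
tᵢ = 2·32.2·5615.5/(1150·5732) = 0.05486 s.

54.9 ms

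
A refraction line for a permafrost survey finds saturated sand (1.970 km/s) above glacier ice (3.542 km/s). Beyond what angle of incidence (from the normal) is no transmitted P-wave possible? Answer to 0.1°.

33.8°

Critical incidence: sin θ_c = V₁/V₂ = 1.970/3.542 = 0.5562.
θ_c = arcsin 0.5562 = 33.79°.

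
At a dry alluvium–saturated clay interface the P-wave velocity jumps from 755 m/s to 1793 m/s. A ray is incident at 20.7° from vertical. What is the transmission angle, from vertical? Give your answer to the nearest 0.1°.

sin θ₁/V₁ = sin θ₂/V₂ ⇒ sin θ₂ = 1793·sin 20.7°/755 = 1793·0.3535/755 = 0.8394.
θ₂ = sin⁻¹(0.8394) = 57.08° (from vertical).

57.1°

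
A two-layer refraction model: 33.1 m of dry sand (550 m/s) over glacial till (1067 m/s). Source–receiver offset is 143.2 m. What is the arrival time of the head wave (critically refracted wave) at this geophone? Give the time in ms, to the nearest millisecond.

t = x/V₂ + 2h·√(V₂²−V₁²)/(V₁V₂).
√(V₂²−V₁²) = √(1067²−550²) = 914.3 m/s; delay term = 2·33.1·914.3/(550·1067) = 0.10314 s.
t = 143.2/1067 + 0.10314 = 0.23735 s.

237 ms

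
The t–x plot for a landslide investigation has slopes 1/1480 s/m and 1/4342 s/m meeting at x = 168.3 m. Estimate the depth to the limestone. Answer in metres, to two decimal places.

59.00 m

h = (x_cross/2)·√((V₂−V₁)/(V₂+V₁)).
(V₂−V₁)/(V₂+V₁) = (4342−1480)/(4342+1480) = 0.4916; √ = 0.7011.
h = (168.3/2)·0.7011 = 59.00 m.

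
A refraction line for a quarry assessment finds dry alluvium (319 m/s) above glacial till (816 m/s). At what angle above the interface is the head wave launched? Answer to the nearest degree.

67°

Critical incidence: sin θ_c = V₁/V₂ = 319/816 = 0.3909.
θ_c = arcsin 0.3909 = 23.01°.
Measured from the interface: 90° − 23.01° = 66.99°.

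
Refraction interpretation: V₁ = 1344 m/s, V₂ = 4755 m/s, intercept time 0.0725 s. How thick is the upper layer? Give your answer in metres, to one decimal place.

θ_c = arcsin(1344/4755) = 16.42°; cos θ_c = 0.9592.
tᵢ = 2h cos θ_c/V₁ ⇒ h = tᵢ·V₁/(2 cos θ_c) = 0.0725·1344/(2·0.9592) = 50.79 m.

50.8 m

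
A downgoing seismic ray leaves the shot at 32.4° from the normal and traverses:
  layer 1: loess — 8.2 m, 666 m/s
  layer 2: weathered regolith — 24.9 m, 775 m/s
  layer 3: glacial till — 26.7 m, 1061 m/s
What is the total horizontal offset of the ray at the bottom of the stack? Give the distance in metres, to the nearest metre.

69 m

Apply Snell's law at each interface; in layer i the horizontal offset is hᵢ·tan θᵢ.
Layer 1: θ = 32.40°; offset = 8.2·tan 32.40° = 5.204 m.
Layer 2: sin θ = 775·sin 32.4°/666 = 0.6235, θ = 38.57°; offset = 24.9·tan 38.57° = 19.859 m.
Layer 3: sin θ = 1061·sin 32.4°/666 = 0.8536, θ = 58.61°; offset = 26.7·tan 58.61° = 43.755 m.
Total horizontal offset = 68.818 m.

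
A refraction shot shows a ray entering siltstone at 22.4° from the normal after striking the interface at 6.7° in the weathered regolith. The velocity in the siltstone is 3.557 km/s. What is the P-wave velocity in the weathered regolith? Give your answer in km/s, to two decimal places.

sin 6.7° = 0.1167; sin 22.4° = 0.3811.
V₁ = V₂·(sin θ₁/sin θ₂) = 3.557·(0.1167/0.3811) = 1.09 km/s.

1.09 km/s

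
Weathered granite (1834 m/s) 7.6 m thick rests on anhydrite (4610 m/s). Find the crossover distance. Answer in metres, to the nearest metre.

θ_c = arcsin(1834/4610) = 23.44°, so cos θ_c = 0.9175 and tᵢ = 2h cos θ_c/V₁ = 0.0076 s.
At crossover x/V₁ = x/V₂ + tᵢ ⇒ x = tᵢ/(1/V₁ − 1/V₂) = 0.00760/(5.4526e-04 − 2.1692e-04) = 23.16 m.

23 m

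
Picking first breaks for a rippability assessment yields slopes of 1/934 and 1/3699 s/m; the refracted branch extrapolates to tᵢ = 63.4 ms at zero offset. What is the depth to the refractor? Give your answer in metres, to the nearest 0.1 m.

30.6 m

h = tᵢ·V₁·V₂ / (2·√(V₂²−V₁²)).
√(V₂²−V₁²) = √(3699² − 934²) = 3579.1 m/s.
h = 0.0634 s × 934 × 3699 / (2 × 3579.1) = 30.60 m.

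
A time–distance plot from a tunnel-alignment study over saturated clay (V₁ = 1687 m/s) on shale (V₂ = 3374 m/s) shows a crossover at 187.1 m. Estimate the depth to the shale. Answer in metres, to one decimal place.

h = (x_cross/2)·√((V₂−V₁)/(V₂+V₁)).
(V₂−V₁)/(V₂+V₁) = (3374−1687)/(3374+1687) = 0.3333; √ = 0.5774.
h = (187.1/2)·0.5774 = 54.01 m.

54.0 m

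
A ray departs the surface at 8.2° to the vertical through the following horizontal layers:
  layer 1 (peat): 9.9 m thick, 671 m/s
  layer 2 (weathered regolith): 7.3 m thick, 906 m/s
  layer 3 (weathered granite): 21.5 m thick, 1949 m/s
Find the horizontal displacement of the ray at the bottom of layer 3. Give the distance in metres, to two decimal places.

12.65 m

Apply Snell's law at each interface; in layer i the horizontal offset is hᵢ·tan θᵢ.
Layer 1: θ = 8.20°; offset = 9.9·tan 8.20° = 1.4266 m.
Layer 2: sin θ = 906·sin 8.2°/671 = 0.1926, θ = 11.10°; offset = 7.3·tan 11.10° = 1.4327 m.
Layer 3: sin θ = 1949·sin 8.2°/671 = 0.4143, θ = 24.47°; offset = 21.5·tan 24.47° = 9.7864 m.
Σ offsets = 12.6457 m.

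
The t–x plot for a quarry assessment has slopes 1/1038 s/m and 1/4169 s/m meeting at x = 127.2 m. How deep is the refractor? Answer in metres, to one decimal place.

49.3 m

x_cross = 2h·√((V₂+V₁)/(V₂−V₁)) → h = x_cross / (2·√((V₂+V₁)/(V₂−V₁))).
√((V₂+V₁)/(V₂−V₁)) = √((4169+1038)/(4169−1038)) = 1.2896.
h = 127.2 / (2·1.2896) = 49.32 m.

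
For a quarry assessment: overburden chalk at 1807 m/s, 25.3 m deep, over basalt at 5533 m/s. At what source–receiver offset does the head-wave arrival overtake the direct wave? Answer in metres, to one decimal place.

θ_c = arcsin(1807/5533) = 19.06°, so cos θ_c = 0.9452 and tᵢ = 2h cos θ_c/V₁ = 0.0265 s.
At crossover x/V₁ = x/V₂ + tᵢ ⇒ x = tᵢ/(1/V₁ − 1/V₂) = 0.02647/(5.5340e-04 − 1.8073e-04) = 71.02 m.

71.0 m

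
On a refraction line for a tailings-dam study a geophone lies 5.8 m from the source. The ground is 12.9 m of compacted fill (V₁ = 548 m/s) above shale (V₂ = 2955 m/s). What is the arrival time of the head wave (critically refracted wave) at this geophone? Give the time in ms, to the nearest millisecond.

48 ms

t = x/V₂ + 2h·√(V₂²−V₁²)/(V₁V₂).
√(V₂²−V₁²) = √(2955²−548²) = 2903.7 m/s; delay term = 2·12.9·2903.7/(548·2955) = 0.04626 s.
t = 5.8/2955 + 0.04626 = 0.04823 s.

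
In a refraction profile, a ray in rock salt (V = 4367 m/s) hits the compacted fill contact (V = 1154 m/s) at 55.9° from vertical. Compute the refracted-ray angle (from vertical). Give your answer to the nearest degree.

13°

Snell's law: sin θ₂ = (V₂/V₁)·sin θ₁ = (1154/4367)·sin 55.9° = 0.2188.
θ₂ = arcsin 0.2188 = 12.64° from the normal.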